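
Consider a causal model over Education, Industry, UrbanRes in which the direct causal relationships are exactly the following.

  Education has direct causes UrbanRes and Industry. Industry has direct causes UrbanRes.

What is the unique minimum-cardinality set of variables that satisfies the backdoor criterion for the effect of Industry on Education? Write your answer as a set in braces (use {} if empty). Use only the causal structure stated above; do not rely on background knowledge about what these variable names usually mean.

{UrbanRes}

Variables eligible for adjustment (non-descendants of Industry, excluding Industry and Education): {UrbanRes}.
Backdoor paths from Industry to Education:
  P1: Industry <- UrbanRes -> Education
The empty set is not sufficient: P1 (Industry <- UrbanRes -> Education) has no collider blocking it and no conditioned non-collider, so it is open.
Try {UrbanRes}:
  P1: blocked at fork node UrbanRes ∈ conditioning set.
{UrbanRes} contains no descendant of Industry and blocks every backdoor path.
{UrbanRes} is the unique smallest valid adjustment set.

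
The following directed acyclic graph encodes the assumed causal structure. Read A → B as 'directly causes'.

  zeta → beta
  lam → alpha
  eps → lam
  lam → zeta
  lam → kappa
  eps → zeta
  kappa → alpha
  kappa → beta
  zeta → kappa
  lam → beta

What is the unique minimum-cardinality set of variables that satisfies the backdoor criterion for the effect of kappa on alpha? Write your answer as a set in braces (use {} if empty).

{lam}

Variables eligible for adjustment (non-descendants of kappa, excluding kappa and alpha): {eps, lam, zeta}.
Backdoor paths from kappa to alpha:
  P1: kappa <- lam -> alpha
  P2: kappa <- zeta <- eps -> lam -> alpha
  P3: kappa <- zeta <- lam -> alpha
  P4: kappa <- zeta -> beta <- lam -> alpha
The empty set is not sufficient: P1 (kappa <- lam -> alpha) has no collider blocking it and no conditioned non-collider, so it is open.
Try {lam}:
  P1: blocked at fork node lam ∈ conditioning set.
  P2: blocked at chain node lam ∈ conditioning set.
  P3: blocked at fork node lam ∈ conditioning set.
  P4: blocked at collider beta (neither it nor any descendant is in the conditioning set).
{lam} contains no descendant of kappa and blocks every backdoor path.
No other singleton works — e.g. {eps} leaves P1 open — so {lam} is the unique smallest valid adjustment set.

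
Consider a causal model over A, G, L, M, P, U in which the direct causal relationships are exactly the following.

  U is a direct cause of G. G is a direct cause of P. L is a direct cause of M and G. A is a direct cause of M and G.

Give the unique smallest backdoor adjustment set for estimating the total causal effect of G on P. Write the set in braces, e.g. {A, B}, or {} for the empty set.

Variables eligible for adjustment (non-descendants of G, excluding G and P): {A, L, M, U}.
Backdoor paths from G to P:
  (none)
With no backdoor paths the empty set already satisfies the criterion, and it is trivially minimal.

{}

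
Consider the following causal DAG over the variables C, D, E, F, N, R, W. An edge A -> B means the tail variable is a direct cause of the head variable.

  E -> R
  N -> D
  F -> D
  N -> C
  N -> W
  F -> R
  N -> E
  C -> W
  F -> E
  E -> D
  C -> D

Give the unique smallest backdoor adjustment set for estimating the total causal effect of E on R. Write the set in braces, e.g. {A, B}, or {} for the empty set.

Variables eligible for adjustment (non-descendants of E, excluding E and R): {C, F, N, W}.
Backdoor paths from E to R:
  P1: E <- N -> C -> D <- F -> R
  P2: E <- N -> W <- C -> D <- F -> R
  P3: E <- N -> D <- F -> R
  P4: E <- F -> R
The empty set is not sufficient: P4 (E <- F -> R) has no collider blocking it and no conditioned non-collider, so it is open.
Try {F}:
  P1: blocked at collider D (neither it nor any descendant is in the conditioning set).
  P2: blocked at collider W (neither it nor any descendant is in the conditioning set).
  P3: blocked at collider D (neither it nor any descendant is in the conditioning set).
  P4: blocked at fork node F ∈ conditioning set.
{F} contains no descendant of E and blocks every backdoor path.
No other singleton works — e.g. {N} leaves P4 open — so {F} is the unique smallest valid adjustment set.

{F}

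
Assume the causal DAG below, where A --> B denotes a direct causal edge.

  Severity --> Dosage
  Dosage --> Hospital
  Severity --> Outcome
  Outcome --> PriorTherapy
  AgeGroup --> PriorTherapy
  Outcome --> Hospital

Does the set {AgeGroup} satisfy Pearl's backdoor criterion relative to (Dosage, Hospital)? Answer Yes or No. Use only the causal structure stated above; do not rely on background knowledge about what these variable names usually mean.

No

Backdoor paths from Dosage to Hospital (paths whose first edge points into Dosage):
  P1: Dosage <- Severity -> Outcome -> Hospital
Condition 1 (no descendant of Dosage in the set): holds — descendants of Dosage are {Hospital}; none are in {AgeGroup}.
Condition 2 (every backdoor path blocked by {AgeGroup}):
  P1: open — no interior node is in the conditioning set.
{AgeGroup} does not satisfy the backdoor criterion.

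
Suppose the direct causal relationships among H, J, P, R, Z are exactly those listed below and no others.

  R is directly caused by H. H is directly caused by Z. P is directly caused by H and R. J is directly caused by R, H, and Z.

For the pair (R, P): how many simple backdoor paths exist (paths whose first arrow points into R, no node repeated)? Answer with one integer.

A backdoor path from R to P is any simple undirected path whose first edge points into R (i.e. leaves R via a parent).
Parents of R: {H}.
Enumerating:
  P1: R <- H -> P
That exhausts the simple backdoor paths. Count: 1.

1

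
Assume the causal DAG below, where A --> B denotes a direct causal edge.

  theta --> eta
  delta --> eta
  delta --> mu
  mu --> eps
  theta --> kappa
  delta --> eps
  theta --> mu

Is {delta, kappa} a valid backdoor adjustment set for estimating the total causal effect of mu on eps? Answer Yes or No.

Backdoor paths from mu to eps (paths whose first edge points into mu):
  P1: mu <- delta -> eps
  P2: mu <- theta -> eta <- delta -> eps
Condition 1 (no descendant of mu in the set): holds — descendants of mu are {eps}; none are in {delta, kappa}.
Condition 2 (every backdoor path blocked by {delta, kappa}):
  P1: blocked at fork node delta ∈ conditioning set.
  P2: blocked at collider eta (neither it nor any descendant is in the conditioning set).
{delta, kappa} satisfies the backdoor criterion.

Yes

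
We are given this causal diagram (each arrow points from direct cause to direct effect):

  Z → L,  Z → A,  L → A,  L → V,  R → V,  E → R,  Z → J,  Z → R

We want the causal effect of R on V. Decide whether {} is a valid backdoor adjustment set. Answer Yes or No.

No

Backdoor paths from R to V (paths whose first edge points into R):
  P1: R <- Z -> L -> V
  P2: R <- Z -> A <- L -> V
Condition 1 (no descendant of R in the set): holds — descendants of R are {V}; none are in {}.
Condition 2 (every backdoor path blocked by {}):
  P1: open — no interior node is in the conditioning set.
  P2: blocked at collider A (neither it nor any descendant is in the conditioning set).
{} does not satisfy the backdoor criterion.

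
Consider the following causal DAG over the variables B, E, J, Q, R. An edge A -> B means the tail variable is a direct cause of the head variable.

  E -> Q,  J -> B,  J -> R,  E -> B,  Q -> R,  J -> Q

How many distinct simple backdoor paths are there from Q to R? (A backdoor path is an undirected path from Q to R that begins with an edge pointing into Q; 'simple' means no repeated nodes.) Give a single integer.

A backdoor path from Q to R is any simple undirected path whose first edge points into Q (i.e. leaves Q via a parent).
Parents of Q: {E, J}.
Enumerating:
  P1: Q <- E -> B <- J -> R
  P2: Q <- J -> R
That exhausts the simple backdoor paths. Count: 2.

2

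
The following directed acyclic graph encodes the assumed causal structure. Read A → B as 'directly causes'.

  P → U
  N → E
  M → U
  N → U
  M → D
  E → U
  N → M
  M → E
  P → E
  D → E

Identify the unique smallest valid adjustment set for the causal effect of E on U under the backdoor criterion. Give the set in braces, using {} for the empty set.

{M, N, P}

Variables eligible for adjustment (non-descendants of E, excluding E and U): {D, M, N, P}.
Backdoor paths from E to U:
  P1: E <- N -> M -> U
  P2: E <- N -> U
  P3: E <- M <- N -> U
  P4: E <- M -> U
  P5: E <- D <- M <- N -> U
  P6: E <- D <- M -> U
  P7: E <- P -> U
The empty set is not sufficient: P1 (E <- N -> M -> U) has no collider blocking it and no conditioned non-collider, so it is open.
Try {M, N, P}:
  P1: blocked at fork node N ∈ conditioning set.
  P2: blocked at fork node N ∈ conditioning set.
  P3: blocked at chain node M ∈ conditioning set.
  P4: blocked at fork node M ∈ conditioning set.
  P5: blocked at chain node M ∈ conditioning set.
  P6: blocked at fork node M ∈ conditioning set.
  P7: blocked at fork node P ∈ conditioning set.
{M, N, P} contains no descendant of E and blocks every backdoor path.
Every element of {M, N, P} is needed (dropping M leaves P4 open; dropping N leaves P2 open; dropping P leaves P7 open), so no proper subset is valid.
Among all size-3 subsets of the eligible variables, only {M, N, P} blocks every backdoor path, so it is the unique smallest valid adjustment set.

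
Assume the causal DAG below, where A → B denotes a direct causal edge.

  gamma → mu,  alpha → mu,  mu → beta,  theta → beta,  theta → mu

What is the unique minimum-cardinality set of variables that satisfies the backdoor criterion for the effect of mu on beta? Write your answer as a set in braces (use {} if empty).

{theta}

Variables eligible for adjustment (non-descendants of mu, excluding mu and beta): {alpha, gamma, theta}.
Backdoor paths from mu to beta:
  P1: mu <- theta -> beta
The empty set is not sufficient: P1 (mu <- theta -> beta) has no collider blocking it and no conditioned non-collider, so it is open.
Try {theta}:
  P1: blocked at fork node theta ∈ conditioning set.
{theta} contains no descendant of mu and blocks every backdoor path.
No other singleton works — e.g. {gamma} leaves P1 open — so {theta} is the unique smallest valid adjustment set.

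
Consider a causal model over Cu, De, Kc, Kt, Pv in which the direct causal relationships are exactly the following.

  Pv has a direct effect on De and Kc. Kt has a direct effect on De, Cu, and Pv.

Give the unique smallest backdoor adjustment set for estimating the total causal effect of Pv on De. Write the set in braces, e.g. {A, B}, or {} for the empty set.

{Kt}

Variables eligible for adjustment (non-descendants of Pv, excluding Pv and De): {Cu, Kt}.
Backdoor paths from Pv to De:
  P1: Pv <- Kt -> De
The empty set is not sufficient: P1 (Pv <- Kt -> De) has no collider blocking it and no conditioned non-collider, so it is open.
Try {Kt}:
  P1: blocked at fork node Kt ∈ conditioning set.
{Kt} contains no descendant of Pv and blocks every backdoor path.
No other singleton works — e.g. {Cu} leaves P1 open — so {Kt} is the unique smallest valid adjustment set.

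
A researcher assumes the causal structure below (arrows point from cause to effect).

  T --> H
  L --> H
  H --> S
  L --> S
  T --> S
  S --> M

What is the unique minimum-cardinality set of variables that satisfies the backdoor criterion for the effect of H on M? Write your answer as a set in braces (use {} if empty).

Variables eligible for adjustment (non-descendants of H, excluding H and M): {L, T}.
Backdoor paths from H to M:
  P1: H <- T -> S -> M
  P2: H <- L -> S -> M
The empty set is not sufficient: P1 (H <- T -> S -> M) has no collider blocking it and no conditioned non-collider, so it is open.
Try {L, T}:
  P1: blocked at fork node T ∈ conditioning set.
  P2: blocked at fork node L ∈ conditioning set.
{L, T} contains no descendant of H and blocks every backdoor path.
Every element of {L, T} is needed (dropping L leaves P2 open; dropping T leaves P1 open), so no proper subset is valid.
Among all size-2 subsets of the eligible variables, only {L, T} blocks every backdoor path, so it is the unique smallest valid adjustment set.

{L, T}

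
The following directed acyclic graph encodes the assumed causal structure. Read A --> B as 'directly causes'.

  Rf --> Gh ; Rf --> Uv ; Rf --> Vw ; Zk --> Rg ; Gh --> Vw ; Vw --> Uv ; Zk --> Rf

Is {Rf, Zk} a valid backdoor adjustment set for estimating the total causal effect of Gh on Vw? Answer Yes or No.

Backdoor paths from Gh to Vw (paths whose first edge points into Gh):
  P1: Gh <- Rf -> Vw
  P2: Gh <- Rf -> Uv <- Vw
Condition 1 (no descendant of Gh in the set): holds — descendants of Gh are {Uv, Vw}; none are in {Rf, Zk}.
Condition 2 (every backdoor path blocked by {Rf, Zk}):
  P1: blocked at fork node Rf ∈ conditioning set.
  P2: blocked at fork node Rf ∈ conditioning set.
{Rf, Zk} satisfies the backdoor criterion.

Yes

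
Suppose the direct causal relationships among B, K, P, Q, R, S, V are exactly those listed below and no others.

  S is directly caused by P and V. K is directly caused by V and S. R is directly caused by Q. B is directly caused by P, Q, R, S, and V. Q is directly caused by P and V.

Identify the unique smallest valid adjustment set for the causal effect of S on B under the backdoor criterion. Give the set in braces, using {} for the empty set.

{P, V}

Variables eligible for adjustment (non-descendants of S, excluding S and B): {P, Q, R, V}.
Backdoor paths from S to B:
  P1: S <- P -> Q <- V -> B
  P2: S <- P -> Q -> R -> B
  P3: S <- P -> Q -> B
  P4: S <- P -> B
  P5: S <- V -> Q <- P -> B
  P6: S <- V -> Q -> R -> B
  P7: S <- V -> Q -> B
  P8: S <- V -> B
The empty set is not sufficient: P2 (S <- P -> Q -> R -> B) has no collider blocking it and no conditioned non-collider, so it is open.
Try {P, V}:
  P1: blocked at fork node P ∈ conditioning set.
  P2: blocked at fork node P ∈ conditioning set.
  P3: blocked at fork node P ∈ conditioning set.
  P4: blocked at fork node P ∈ conditioning set.
  P5: blocked at fork node V ∈ conditioning set.
  P6: blocked at fork node V ∈ conditioning set.
  P7: blocked at fork node V ∈ conditioning set.
  P8: blocked at fork node V ∈ conditioning set.
{P, V} contains no descendant of S and blocks every backdoor path.
Every element of {P, V} is needed (dropping P leaves P2 open; dropping V leaves P6 open), so no proper subset is valid.
Among all size-2 subsets of the eligible variables, only {P, V} blocks every backdoor path, so it is the unique smallest valid adjustment set.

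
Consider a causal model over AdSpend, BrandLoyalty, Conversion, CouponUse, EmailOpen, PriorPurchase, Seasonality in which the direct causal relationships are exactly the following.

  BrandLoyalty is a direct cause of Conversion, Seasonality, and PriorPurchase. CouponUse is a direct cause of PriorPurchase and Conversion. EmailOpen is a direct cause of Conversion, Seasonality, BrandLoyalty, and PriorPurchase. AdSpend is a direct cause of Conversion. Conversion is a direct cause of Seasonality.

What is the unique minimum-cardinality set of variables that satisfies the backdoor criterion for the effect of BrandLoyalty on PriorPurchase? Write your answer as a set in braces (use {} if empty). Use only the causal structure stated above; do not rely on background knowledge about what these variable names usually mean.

{EmailOpen}

Variables eligible for adjustment (non-descendants of BrandLoyalty, excluding BrandLoyalty and PriorPurchase): {AdSpend, CouponUse, EmailOpen}.
Backdoor paths from BrandLoyalty to PriorPurchase:
  P1: BrandLoyalty <- EmailOpen -> Conversion <- CouponUse -> PriorPurchase
  P2: BrandLoyalty <- EmailOpen -> Seasonality <- Conversion <- CouponUse -> PriorPurchase
  P3: BrandLoyalty <- EmailOpen -> PriorPurchase
The empty set is not sufficient: P3 (BrandLoyalty <- EmailOpen -> PriorPurchase) has no collider blocking it and no conditioned non-collider, so it is open.
Try {EmailOpen}:
  P1: blocked at fork node EmailOpen ∈ conditioning set.
  P2: blocked at fork node EmailOpen ∈ conditioning set.
  P3: blocked at fork node EmailOpen ∈ conditioning set.
{EmailOpen} contains no descendant of BrandLoyalty and blocks every backdoor path.
No other singleton works — e.g. {AdSpend} leaves P3 open — so {EmailOpen} is the unique smallest valid adjustment set.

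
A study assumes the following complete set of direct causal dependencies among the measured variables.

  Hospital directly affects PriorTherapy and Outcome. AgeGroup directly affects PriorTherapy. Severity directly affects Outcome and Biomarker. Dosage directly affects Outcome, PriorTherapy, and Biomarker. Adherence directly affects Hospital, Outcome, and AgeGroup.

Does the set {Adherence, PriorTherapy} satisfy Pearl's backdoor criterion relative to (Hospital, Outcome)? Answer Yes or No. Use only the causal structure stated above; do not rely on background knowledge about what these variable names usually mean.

No

Backdoor paths from Hospital to Outcome (paths whose first edge points into Hospital):
  P1: Hospital <- Adherence -> AgeGroup -> PriorTherapy <- Dosage -> Biomarker <- Severity -> Outcome
  P2: Hospital <- Adherence -> AgeGroup -> PriorTherapy <- Dosage -> Outcome
  P3: Hospital <- Adherence -> Outcome
Condition 1 (no descendant of Hospital in the set): FAILS — PriorTherapy is a descendant of Hospital.
Condition 2 (every backdoor path blocked by {Adherence, PriorTherapy}):
  P1: blocked at fork node Adherence ∈ conditioning set.
  P2: blocked at fork node Adherence ∈ conditioning set.
  P3: blocked at fork node Adherence ∈ conditioning set.
{Adherence, PriorTherapy} does not satisfy the backdoor criterion.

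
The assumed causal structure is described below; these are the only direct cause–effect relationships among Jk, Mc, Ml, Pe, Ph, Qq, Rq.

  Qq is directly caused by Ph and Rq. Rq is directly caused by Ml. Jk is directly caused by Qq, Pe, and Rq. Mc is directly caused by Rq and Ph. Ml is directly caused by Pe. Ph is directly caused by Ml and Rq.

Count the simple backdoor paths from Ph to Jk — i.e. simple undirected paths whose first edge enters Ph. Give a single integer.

A backdoor path from Ph to Jk is any simple undirected path whose first edge points into Ph (i.e. leaves Ph via a parent).
Parents of Ph: {Ml, Rq}.
Enumerating:
  P1: Ph <- Ml <- Pe -> Jk
  P2: Ph <- Ml -> Rq -> Qq -> Jk
  P3: Ph <- Ml -> Rq -> Jk
  P4: Ph <- Rq <- Ml <- Pe -> Jk
  P5: Ph <- Rq -> Qq -> Jk
  P6: Ph <- Rq -> Jk
That exhausts the simple backdoor paths. Count: 6.

6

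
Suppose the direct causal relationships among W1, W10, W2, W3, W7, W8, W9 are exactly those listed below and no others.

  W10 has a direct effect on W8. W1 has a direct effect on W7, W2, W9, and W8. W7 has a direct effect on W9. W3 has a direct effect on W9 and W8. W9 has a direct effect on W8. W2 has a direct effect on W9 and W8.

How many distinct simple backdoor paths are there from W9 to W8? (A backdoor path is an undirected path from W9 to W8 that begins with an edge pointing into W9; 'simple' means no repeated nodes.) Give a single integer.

A backdoor path from W9 to W8 is any simple undirected path whose first edge points into W9 (i.e. leaves W9 via a parent).
Parents of W9: {W1, W2, W3, W7}.
Enumerating:
  P1: W9 <- W3 -> W8
  P2: W9 <- W1 -> W2 -> W8
  P3: W9 <- W1 -> W8
  P4: W9 <- W2 <- W1 -> W8
  P5: W9 <- W2 -> W8
  P6: W9 <- W7 <- W1 -> W2 -> W8
  P7: W9 <- W7 <- W1 -> W8
That exhausts the simple backdoor paths. Count: 7.

7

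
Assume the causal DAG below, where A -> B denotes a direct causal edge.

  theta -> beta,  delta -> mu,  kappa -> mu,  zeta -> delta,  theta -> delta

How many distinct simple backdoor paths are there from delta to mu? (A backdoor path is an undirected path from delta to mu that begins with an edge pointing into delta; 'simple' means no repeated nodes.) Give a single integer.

A backdoor path from delta to mu is any simple undirected path whose first edge points into delta (i.e. leaves delta via a parent).
Parents of delta: {theta, zeta}.
No simple path from any parent of delta reaches mu without revisiting delta, so there are no backdoor paths.

0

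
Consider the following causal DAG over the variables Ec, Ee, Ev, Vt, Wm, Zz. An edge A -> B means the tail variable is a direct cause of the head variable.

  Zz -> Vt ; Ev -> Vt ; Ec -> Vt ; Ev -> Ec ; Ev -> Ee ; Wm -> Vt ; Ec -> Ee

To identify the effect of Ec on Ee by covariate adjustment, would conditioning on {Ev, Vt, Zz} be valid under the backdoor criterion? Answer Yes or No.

No

Backdoor paths from Ec to Ee (paths whose first edge points into Ec):
  P1: Ec <- Ev -> Ee
Condition 1 (no descendant of Ec in the set): FAILS — Vt is a descendant of Ec.
Condition 2 (every backdoor path blocked by {Ev, Vt, Zz}):
  P1: blocked at fork node Ev ∈ conditioning set.
{Ev, Vt, Zz} does not satisfy the backdoor criterion.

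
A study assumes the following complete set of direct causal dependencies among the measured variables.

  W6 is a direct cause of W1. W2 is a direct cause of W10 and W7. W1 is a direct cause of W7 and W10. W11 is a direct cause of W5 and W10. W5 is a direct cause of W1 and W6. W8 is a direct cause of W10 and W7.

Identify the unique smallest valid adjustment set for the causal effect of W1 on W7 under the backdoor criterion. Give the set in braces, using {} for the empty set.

{}

Variables eligible for adjustment (non-descendants of W1, excluding W1 and W7): {W11, W2, W5, W6, W8}.
Backdoor paths from W1 to W7:
  P1: W1 <- W5 <- W11 -> W10 <- W8 -> W7
  P2: W1 <- W5 <- W11 -> W10 <- W2 -> W7
  P3: W1 <- W6 <- W5 <- W11 -> W10 <- W8 -> W7
  P4: W1 <- W6 <- W5 <- W11 -> W10 <- W2 -> W7
Each backdoor path contains an unconditioned collider, so every path is already blocked with the empty conditioning set:
  P1: blocked at collider W10 (neither it nor any descendant is in the conditioning set).
  P2: blocked at collider W10 (neither it nor any descendant is in the conditioning set).
  P3: blocked at collider W10 (neither it nor any descendant is in the conditioning set).
  P4: blocked at collider W10 (neither it nor any descendant is in the conditioning set).
The empty set is therefore the unique smallest valid set.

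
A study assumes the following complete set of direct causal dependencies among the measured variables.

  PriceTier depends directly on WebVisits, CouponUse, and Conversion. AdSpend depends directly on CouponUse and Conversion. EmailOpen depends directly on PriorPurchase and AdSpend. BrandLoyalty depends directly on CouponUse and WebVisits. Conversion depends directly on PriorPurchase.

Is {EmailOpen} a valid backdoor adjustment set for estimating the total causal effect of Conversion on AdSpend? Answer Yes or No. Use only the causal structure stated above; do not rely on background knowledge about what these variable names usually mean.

Backdoor paths from Conversion to AdSpend (paths whose first edge points into Conversion):
  P1: Conversion <- PriorPurchase -> EmailOpen <- AdSpend
Condition 1 (no descendant of Conversion in the set): FAILS — EmailOpen is a descendant of Conversion.
Condition 2 (every backdoor path blocked by {EmailOpen}):
  P1: open — collider(s) EmailOpen are conditioned on (or have a conditioned descendant) and no non-collider on the path is in the set.
{EmailOpen} does not satisfy the backdoor criterion.

No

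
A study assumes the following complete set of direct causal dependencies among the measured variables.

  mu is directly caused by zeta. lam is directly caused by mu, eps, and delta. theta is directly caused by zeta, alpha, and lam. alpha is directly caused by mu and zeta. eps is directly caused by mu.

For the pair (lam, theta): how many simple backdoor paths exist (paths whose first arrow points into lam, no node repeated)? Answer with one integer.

8

A backdoor path from lam to theta is any simple undirected path whose first edge points into lam (i.e. leaves lam via a parent).
Parents of lam: {delta, eps, mu}.
Enumerating:
  P1: lam <- mu <- zeta -> alpha -> theta
  P2: lam <- mu <- zeta -> theta
  P3: lam <- mu -> alpha <- zeta -> theta
  P4: lam <- mu -> alpha -> theta
  P5: lam <- eps <- mu <- zeta -> alpha -> theta
  P6: lam <- eps <- mu <- zeta -> theta
  P7: lam <- eps <- mu -> alpha <- zeta -> theta
  P8: lam <- eps <- mu -> alpha -> theta
That exhausts the simple backdoor paths. Count: 8.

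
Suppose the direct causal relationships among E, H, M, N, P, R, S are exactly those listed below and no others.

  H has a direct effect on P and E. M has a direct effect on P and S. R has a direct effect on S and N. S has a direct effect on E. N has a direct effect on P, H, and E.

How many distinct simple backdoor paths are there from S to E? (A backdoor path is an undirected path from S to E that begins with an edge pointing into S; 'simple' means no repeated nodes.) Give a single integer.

A backdoor path from S to E is any simple undirected path whose first edge points into S (i.e. leaves S via a parent).
Parents of S: {M, R}.
Enumerating:
  P1: S <- R -> N -> H -> E
  P2: S <- R -> N -> P <- H -> E
  P3: S <- R -> N -> E
  P4: S <- M -> P <- N -> H -> E
  P5: S <- M -> P <- N -> E
  P6: S <- M -> P <- H <- N -> E
  P7: S <- M -> P <- H -> E
That exhausts the simple backdoor paths. Count: 7.

7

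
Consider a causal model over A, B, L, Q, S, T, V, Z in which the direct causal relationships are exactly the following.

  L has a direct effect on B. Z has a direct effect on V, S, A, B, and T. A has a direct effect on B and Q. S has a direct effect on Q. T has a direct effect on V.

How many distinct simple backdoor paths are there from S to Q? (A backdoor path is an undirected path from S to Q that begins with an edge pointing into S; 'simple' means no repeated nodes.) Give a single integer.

A backdoor path from S to Q is any simple undirected path whose first edge points into S (i.e. leaves S via a parent).
Parents of S: {Z}.
Enumerating:
  P1: S <- Z -> A -> Q
  P2: S <- Z -> B <- A -> Q
That exhausts the simple backdoor paths. Count: 2.

2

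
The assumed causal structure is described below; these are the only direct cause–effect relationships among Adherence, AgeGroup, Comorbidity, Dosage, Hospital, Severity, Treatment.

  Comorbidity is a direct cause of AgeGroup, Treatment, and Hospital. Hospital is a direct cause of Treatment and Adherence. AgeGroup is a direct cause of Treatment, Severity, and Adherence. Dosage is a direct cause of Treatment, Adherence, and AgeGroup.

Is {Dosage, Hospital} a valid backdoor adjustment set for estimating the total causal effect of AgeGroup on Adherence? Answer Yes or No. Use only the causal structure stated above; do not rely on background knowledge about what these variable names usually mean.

Yes

Backdoor paths from AgeGroup to Adherence (paths whose first edge points into AgeGroup):
  P1: AgeGroup <- Comorbidity -> Hospital -> Adherence
  P2: AgeGroup <- Comorbidity -> Hospital -> Treatment <- Dosage -> Adherence
  P3: AgeGroup <- Comorbidity -> Treatment <- Hospital -> Adherence
  P4: AgeGroup <- Comorbidity -> Treatment <- Dosage -> Adherence
  P5: AgeGroup <- Dosage -> Adherence
  P6: AgeGroup <- Dosage -> Treatment <- Comorbidity -> Hospital -> Adherence
  P7: AgeGroup <- Dosage -> Treatment <- Hospital -> Adherence
Condition 1 (no descendant of AgeGroup in the set): holds — descendants of AgeGroup are {Adherence, Severity, Treatment}; none are in {Dosage, Hospital}.
Condition 2 (every backdoor path blocked by {Dosage, Hospital}):
  P1: blocked at chain node Hospital ∈ conditioning set.
  P2: blocked at chain node Hospital ∈ conditioning set.
  P3: blocked at collider Treatment (neither it nor any descendant is in the conditioning set).
  P4: blocked at collider Treatment (neither it nor any descendant is in the conditioning set).
  P5: blocked at fork node Dosage ∈ conditioning set.
  P6: blocked at fork node Dosage ∈ conditioning set.
  P7: blocked at fork node Dosage ∈ conditioning set.
{Dosage, Hospital} satisfies the backdoor criterion.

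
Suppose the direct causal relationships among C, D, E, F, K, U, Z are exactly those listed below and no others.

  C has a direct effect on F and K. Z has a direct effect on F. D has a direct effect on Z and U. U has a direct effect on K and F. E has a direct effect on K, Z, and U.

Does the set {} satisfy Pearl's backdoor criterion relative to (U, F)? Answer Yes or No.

No

Backdoor paths from U to F (paths whose first edge points into U):
  P1: U <- D -> Z <- E -> K <- C -> F
  P2: U <- D -> Z -> F
  P3: U <- E -> Z -> F
  P4: U <- E -> K <- C -> F
Condition 1 (no descendant of U in the set): holds — descendants of U are {F, K}; none are in {}.
Condition 2 (every backdoor path blocked by {}):
  P1: blocked at collider Z (neither it nor any descendant is in the conditioning set).
  P2: open — no interior node is in the conditioning set.
  P3: open — no interior node is in the conditioning set.
  P4: blocked at collider K (neither it nor any descendant is in the conditioning set).
{} does not satisfy the backdoor criterion.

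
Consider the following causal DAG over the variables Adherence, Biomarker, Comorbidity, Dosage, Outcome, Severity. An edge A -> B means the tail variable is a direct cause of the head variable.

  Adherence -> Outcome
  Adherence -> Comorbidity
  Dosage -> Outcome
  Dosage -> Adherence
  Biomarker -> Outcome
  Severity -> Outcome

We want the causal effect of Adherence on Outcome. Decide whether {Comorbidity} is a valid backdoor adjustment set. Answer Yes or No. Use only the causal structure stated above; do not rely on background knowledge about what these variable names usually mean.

No

Backdoor paths from Adherence to Outcome (paths whose first edge points into Adherence):
  P1: Adherence <- Dosage -> Outcome
Condition 1 (no descendant of Adherence in the set): FAILS — Comorbidity is a descendant of Adherence.
Condition 2 (every backdoor path blocked by {Comorbidity}):
  P1: open — no interior node is in the conditioning set.
{Comorbidity} does not satisfy the backdoor criterion.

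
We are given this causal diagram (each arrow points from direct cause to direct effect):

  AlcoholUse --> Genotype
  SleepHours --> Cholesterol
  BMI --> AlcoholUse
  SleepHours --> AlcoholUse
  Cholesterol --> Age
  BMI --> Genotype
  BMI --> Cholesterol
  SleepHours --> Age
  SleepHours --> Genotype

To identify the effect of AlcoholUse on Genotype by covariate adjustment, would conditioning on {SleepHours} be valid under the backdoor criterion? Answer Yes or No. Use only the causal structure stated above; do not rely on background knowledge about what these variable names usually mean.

No

Backdoor paths from AlcoholUse to Genotype (paths whose first edge points into AlcoholUse):
  P1: AlcoholUse <- BMI -> Cholesterol <- SleepHours -> Genotype
  P2: AlcoholUse <- BMI -> Cholesterol -> Age <- SleepHours -> Genotype
  P3: AlcoholUse <- BMI -> Genotype
  P4: AlcoholUse <- SleepHours -> Cholesterol <- BMI -> Genotype
  P5: AlcoholUse <- SleepHours -> Genotype
  P6: AlcoholUse <- SleepHours -> Age <- Cholesterol <- BMI -> Genotype
Condition 1 (no descendant of AlcoholUse in the set): holds — descendants of AlcoholUse are {Genotype}; none are in {SleepHours}.
Condition 2 (every backdoor path blocked by {SleepHours}):
  P1: blocked at collider Cholesterol (neither it nor any descendant is in the conditioning set).
  P2: blocked at collider Age (neither it nor any descendant is in the conditioning set).
  P3: open — no interior node is in the conditioning set.
  P4: blocked at fork node SleepHours ∈ conditioning set.
  P5: blocked at fork node SleepHours ∈ conditioning set.
  P6: blocked at fork node SleepHours ∈ conditioning set.
{SleepHours} does not satisfy the backdoor criterion.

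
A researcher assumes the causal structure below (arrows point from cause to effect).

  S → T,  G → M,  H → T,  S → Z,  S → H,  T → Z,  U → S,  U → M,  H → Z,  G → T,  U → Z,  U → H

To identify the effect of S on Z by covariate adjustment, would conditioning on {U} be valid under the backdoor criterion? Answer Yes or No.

Backdoor paths from S to Z (paths whose first edge points into S):
  P1: S <- U -> M <- G -> T <- H -> Z
  P2: S <- U -> M <- G -> T -> Z
  P3: S <- U -> H -> T -> Z
  P4: S <- U -> H -> Z
  P5: S <- U -> Z
Condition 1 (no descendant of S in the set): holds — descendants of S are {H, T, Z}; none are in {U}.
Condition 2 (every backdoor path blocked by {U}):
  P1: blocked at fork node U ∈ conditioning set.
  P2: blocked at fork node U ∈ conditioning set.
  P3: blocked at fork node U ∈ conditioning set.
  P4: blocked at fork node U ∈ conditioning set.
  P5: blocked at fork node U ∈ conditioning set.
{U} satisfies the backdoor criterion.

Yes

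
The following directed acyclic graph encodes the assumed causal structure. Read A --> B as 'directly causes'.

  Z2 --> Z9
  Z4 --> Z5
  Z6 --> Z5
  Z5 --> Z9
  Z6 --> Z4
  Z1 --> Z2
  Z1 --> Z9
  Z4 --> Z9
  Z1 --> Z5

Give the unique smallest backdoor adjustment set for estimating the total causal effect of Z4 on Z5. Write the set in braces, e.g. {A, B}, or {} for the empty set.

Variables eligible for adjustment (non-descendants of Z4, excluding Z4 and Z5): {Z1, Z2, Z6}.
Backdoor paths from Z4 to Z5:
  P1: Z4 <- Z6 -> Z5
The empty set is not sufficient: P1 (Z4 <- Z6 -> Z5) has no collider blocking it and no conditioned non-collider, so it is open.
Try {Z6}:
  P1: blocked at fork node Z6 ∈ conditioning set.
{Z6} contains no descendant of Z4 and blocks every backdoor path.
No other singleton works — e.g. {Z1} leaves P1 open — so {Z6} is the unique smallest valid adjustment set.

{Z6}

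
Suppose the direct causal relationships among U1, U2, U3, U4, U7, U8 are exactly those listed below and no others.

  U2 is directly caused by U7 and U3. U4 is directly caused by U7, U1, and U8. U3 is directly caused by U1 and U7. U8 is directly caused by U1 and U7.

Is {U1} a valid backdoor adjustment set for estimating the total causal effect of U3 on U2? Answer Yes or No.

Backdoor paths from U3 to U2 (paths whose first edge points into U3):
  P1: U3 <- U1 -> U8 <- U7 -> U2
  P2: U3 <- U1 -> U8 -> U4 <- U7 -> U2
  P3: U3 <- U1 -> U4 <- U7 -> U2
  P4: U3 <- U1 -> U4 <- U8 <- U7 -> U2
  P5: U3 <- U7 -> U2
Condition 1 (no descendant of U3 in the set): holds — descendants of U3 are {U2}; none are in {U1}.
Condition 2 (every backdoor path blocked by {U1}):
  P1: blocked at fork node U1 ∈ conditioning set.
  P2: blocked at fork node U1 ∈ conditioning set.
  P3: blocked at fork node U1 ∈ conditioning set.
  P4: blocked at fork node U1 ∈ conditioning set.
  P5: open — no interior node is in the conditioning set.
{U1} does not satisfy the backdoor criterion.

No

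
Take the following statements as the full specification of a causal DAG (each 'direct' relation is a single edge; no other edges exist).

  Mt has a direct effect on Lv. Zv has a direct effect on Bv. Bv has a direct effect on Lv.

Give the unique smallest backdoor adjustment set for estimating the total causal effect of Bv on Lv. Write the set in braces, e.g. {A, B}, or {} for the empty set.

{}

Variables eligible for adjustment (non-descendants of Bv, excluding Bv and Lv): {Mt, Zv}.
Backdoor paths from Bv to Lv:
  (none)
With no backdoor paths the empty set already satisfies the criterion, and it is trivially minimal.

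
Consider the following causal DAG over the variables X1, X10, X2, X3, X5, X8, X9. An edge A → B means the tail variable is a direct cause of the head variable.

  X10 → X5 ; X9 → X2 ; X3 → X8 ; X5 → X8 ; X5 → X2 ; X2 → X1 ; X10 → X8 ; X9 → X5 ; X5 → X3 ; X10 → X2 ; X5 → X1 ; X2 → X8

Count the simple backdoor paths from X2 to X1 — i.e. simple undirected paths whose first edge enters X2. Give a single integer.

A backdoor path from X2 to X1 is any simple undirected path whose first edge points into X2 (i.e. leaves X2 via a parent).
Parents of X2: {X10, X5, X9}.
Enumerating:
  P1: X2 <- X9 -> X5 -> X1
  P2: X2 <- X10 -> X5 -> X1
  P3: X2 <- X10 -> X8 <- X5 -> X1
  P4: X2 <- X10 -> X8 <- X3 <- X5 -> X1
  P5: X2 <- X5 -> X1
That exhausts the simple backdoor paths. Count: 5.

5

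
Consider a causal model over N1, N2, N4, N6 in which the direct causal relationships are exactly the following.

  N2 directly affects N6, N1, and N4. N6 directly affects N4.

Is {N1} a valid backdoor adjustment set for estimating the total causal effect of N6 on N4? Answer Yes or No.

No

Backdoor paths from N6 to N4 (paths whose first edge points into N6):
  P1: N6 <- N2 -> N4
Condition 1 (no descendant of N6 in the set): holds — descendants of N6 are {N4}; none are in {N1}.
Condition 2 (every backdoor path blocked by {N1}):
  P1: open — no interior node is in the conditioning set.
{N1} does not satisfy the backdoor criterion.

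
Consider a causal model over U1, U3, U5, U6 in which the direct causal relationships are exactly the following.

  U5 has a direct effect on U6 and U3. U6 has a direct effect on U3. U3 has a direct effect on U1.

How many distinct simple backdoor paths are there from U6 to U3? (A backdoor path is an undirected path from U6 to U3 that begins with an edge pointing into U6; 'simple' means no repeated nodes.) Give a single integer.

A backdoor path from U6 to U3 is any simple undirected path whose first edge points into U6 (i.e. leaves U6 via a parent).
Parents of U6: {U5}.
Enumerating:
  P1: U6 <- U5 -> U3
That exhausts the simple backdoor paths. Count: 1.

1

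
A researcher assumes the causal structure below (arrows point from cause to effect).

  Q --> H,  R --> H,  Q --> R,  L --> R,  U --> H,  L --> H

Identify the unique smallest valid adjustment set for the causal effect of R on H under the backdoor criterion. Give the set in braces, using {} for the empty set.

{L, Q}

Variables eligible for adjustment (non-descendants of R, excluding R and H): {L, Q, U}.
Backdoor paths from R to H:
  P1: R <- L -> H
  P2: R <- Q -> H
The empty set is not sufficient: P1 (R <- L -> H) has no collider blocking it and no conditioned non-collider, so it is open.
Try {L, Q}:
  P1: blocked at fork node L ∈ conditioning set.
  P2: blocked at fork node Q ∈ conditioning set.
{L, Q} contains no descendant of R and blocks every backdoor path.
Every element of {L, Q} is needed (dropping L leaves P1 open; dropping Q leaves P2 open), so no proper subset is valid.
Among all size-2 subsets of the eligible variables, only {L, Q} blocks every backdoor path, so it is the unique smallest valid adjustment set.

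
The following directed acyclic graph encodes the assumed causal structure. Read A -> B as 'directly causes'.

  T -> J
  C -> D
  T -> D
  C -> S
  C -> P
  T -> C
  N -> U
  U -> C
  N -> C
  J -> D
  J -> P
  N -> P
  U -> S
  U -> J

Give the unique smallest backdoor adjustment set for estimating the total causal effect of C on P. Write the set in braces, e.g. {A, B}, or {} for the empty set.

Variables eligible for adjustment (non-descendants of C, excluding C and P): {J, N, T, U}.
Backdoor paths from C to P:
  P1: C <- N -> U -> J -> P
  P2: C <- N -> P
  P3: C <- T -> J <- U <- N -> P
  P4: C <- T -> J -> P
  P5: C <- T -> D <- J <- U <- N -> P
  P6: C <- T -> D <- J -> P
  P7: C <- U <- N -> P
  P8: C <- U -> J -> P
The empty set is not sufficient: P1 (C <- N -> U -> J -> P) has no collider blocking it and no conditioned non-collider, so it is open.
Try {J, N}:
  P1: blocked at fork node N ∈ conditioning set.
  P2: blocked at fork node N ∈ conditioning set.
  P3: blocked at fork node N ∈ conditioning set.
  P4: blocked at chain node J ∈ conditioning set.
  P5: blocked at collider D (neither it nor any descendant is in the conditioning set).
  P6: blocked at collider D (neither it nor any descendant is in the conditioning set).
  P7: blocked at fork node N ∈ conditioning set.
  P8: blocked at chain node J ∈ conditioning set.
{J, N} contains no descendant of C and blocks every backdoor path.
Every element of {J, N} is needed (dropping J leaves P4 open; dropping N leaves P2 open), so no proper subset is valid.
Among all size-2 subsets of the eligible variables, only {J, N} blocks every backdoor path, so it is the unique smallest valid adjustment set.

{J, N}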